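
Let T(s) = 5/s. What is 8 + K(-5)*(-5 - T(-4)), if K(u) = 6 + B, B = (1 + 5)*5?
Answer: -127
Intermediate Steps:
B = 30 (B = 6*5 = 30)
K(u) = 36 (K(u) = 6 + 30 = 36)
8 + K(-5)*(-5 - T(-4)) = 8 + 36*(-5 - 5/(-4)) = 8 + 36*(-5 - 5*(-1)/4) = 8 + 36*(-5 - 1*(-5/4)) = 8 + 36*(-5 + 5/4) = 8 + 36*(-15/4) = 8 - 135 = -127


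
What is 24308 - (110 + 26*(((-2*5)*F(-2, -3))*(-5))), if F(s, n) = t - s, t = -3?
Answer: 25498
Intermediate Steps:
F(s, n) = -3 - s
24308 - (110 + 26*(((-2*5)*F(-2, -3))*(-5))) = 24308 - (110 + 26*(((-2*5)*(-3 - 1*(-2)))*(-5))) = 24308 - (110 + 26*(-10*(-3 + 2)*(-5))) = 24308 - (110 + 26*(-10*(-1)*(-5))) = 24308 - (110 + 26*(10*(-5))) = 24308 - (110 + 26*(-50)) = 24308 - (110 - 1300) = 24308 - 1*(-1190) = 24308 + 1190 = 25498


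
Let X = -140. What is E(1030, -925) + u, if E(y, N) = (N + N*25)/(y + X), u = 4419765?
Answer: 393356680/89 ≈ 4.4197e+6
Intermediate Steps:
E(y, N) = 26*N/(-140 + y) (E(y, N) = (N + N*25)/(y - 140) = (N + 25*N)/(-140 + y) = (26*N)/(-140 + y) = 26*N/(-140 + y))
E(1030, -925) + u = 26*(-925)/(-140 + 1030) + 4419765 = 26*(-925)/890 + 4419765 = 26*(-925)*(1/890) + 4419765 = -2405/89 + 4419765 = 393356680/89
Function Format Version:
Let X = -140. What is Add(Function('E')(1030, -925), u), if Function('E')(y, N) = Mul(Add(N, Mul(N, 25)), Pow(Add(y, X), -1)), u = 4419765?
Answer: Rational(393356680, 89) ≈ 4.4197e+6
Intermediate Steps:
Function('E')(y, N) = Mul(26, N, Pow(Add(-140, y), -1)) (Function('E')(y, N) = Mul(Add(N, Mul(N, 25)), Pow(Add(y, -140), -1)) = Mul(Add(N, Mul(25, N)), Pow(Add(-140, y), -1)) = Mul(Mul(26, N), Pow(Add(-140, y), -1)) = Mul(26, N, Pow(Add(-140, y), -1)))
Add(Function('E')(1030, -925), u) = Add(Mul(26, -925, Pow(Add(-140, 1030), -1)), 4419765) = Add(Mul(26, -925, Pow(890, -1)), 4419765) = Add(Mul(26, -925, Rational(1, 890)), 4419765) = Add(Rational(-2405, 89), 4419765) = Rational(393356680, 89)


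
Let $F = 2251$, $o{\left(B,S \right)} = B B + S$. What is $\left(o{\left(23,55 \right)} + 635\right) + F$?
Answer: $3470$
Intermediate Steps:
$o{\left(B,S \right)} = S + B^{2}$ ($o{\left(B,S \right)} = B^{2} + S = S + B^{2}$)
$\left(o{\left(23,55 \right)} + 635\right) + F = \left(\left(55 + 23^{2}\right) + 635\right) + 2251 = \left(\left(55 + 529\right) + 635\right) + 2251 = \left(584 + 635\right) + 2251 = 1219 + 2251 = 3470$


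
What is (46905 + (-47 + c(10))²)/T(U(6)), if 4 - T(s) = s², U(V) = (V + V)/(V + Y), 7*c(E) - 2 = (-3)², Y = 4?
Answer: 59986725/3136 ≈ 19128.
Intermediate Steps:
c(E) = 11/7 (c(E) = 2/7 + (⅐)*(-3)² = 2/7 + (⅐)*9 = 2/7 + 9/7 = 11/7)
U(V) = 2*V/(4 + V) (U(V) = (V + V)/(V + 4) = (2*V)/(4 + V) = 2*V/(4 + V))
T(s) = 4 - s²
(46905 + (-47 + c(10))²)/T(U(6)) = (46905 + (-47 + 11/7)²)/(4 - (2*6/(4 + 6))²) = (46905 + (-318/7)²)/(4 - (2*6/10)²) = (46905 + 101124/49)/(4 - (2*6*(⅒))²) = 2399469/(49*(4 - (6/5)²)) = 2399469/(49*(4 - 1*36/25)) = 2399469/(49*(4 - 36/25)) = 2399469/(49*(64/25)) = (2399469/49)*(25/64) = 59986725/3136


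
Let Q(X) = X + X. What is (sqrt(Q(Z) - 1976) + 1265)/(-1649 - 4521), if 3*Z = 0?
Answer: -253/1234 - I*sqrt(494)/3085 ≈ -0.20502 - 0.0072046*I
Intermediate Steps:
Z = 0 (Z = (1/3)*0 = 0)
Q(X) = 2*X
(sqrt(Q(Z) - 1976) + 1265)/(-1649 - 4521) = (sqrt(2*0 - 1976) + 1265)/(-1649 - 4521) = (sqrt(0 - 1976) + 1265)/(-6170) = (sqrt(-1976) + 1265)*(-1/6170) = (2*I*sqrt(494) + 1265)*(-1/6170) = (1265 + 2*I*sqrt(494))*(-1/6170) = -253/1234 - I*sqrt(494)/3085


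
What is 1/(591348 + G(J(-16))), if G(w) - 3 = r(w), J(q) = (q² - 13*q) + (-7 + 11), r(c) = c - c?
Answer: 1/591351 ≈ 1.6910e-6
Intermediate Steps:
r(c) = 0
J(q) = 4 + q² - 13*q (J(q) = (q² - 13*q) + 4 = 4 + q² - 13*q)
G(w) = 3 (G(w) = 3 + 0 = 3)
1/(591348 + G(J(-16))) = 1/(591348 + 3) = 1/591351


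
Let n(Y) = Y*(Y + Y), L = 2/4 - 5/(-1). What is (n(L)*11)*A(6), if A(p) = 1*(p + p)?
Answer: 7986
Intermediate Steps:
A(p) = 2*p (A(p) = 1*(2*p) = 2*p)
L = 11/2 (L = 2*(¼) - 5*(-1) = ½ + 5 = 11/2 ≈ 5.5000)
n(Y) = 2*Y² (n(Y) = Y*(2*Y) = 2*Y²)
(n(L)*11)*A(6) = ((2*(11/2)²)*11)*(2*6) = ((2*(121/4))*11)*12 = ((121/2)*11)*12 = (1331/2)*12 = 7986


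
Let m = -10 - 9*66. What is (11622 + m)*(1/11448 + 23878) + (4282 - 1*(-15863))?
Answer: 1506029905585/5724 ≈ 2.6311e+8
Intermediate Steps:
m = -604 (m = -10 - 594 = -604)
(11622 + m)*(1/11448 + 23878) + (4282 - 1*(-15863)) = (11622 - 604)*(1/11448 + 23878) + (4282 - 1*(-15863)) = 11018*(1/11448 + 23878) + (4282 + 15863) = 11018*(273355345/11448) + 20145 = 1505914595605/5724 + 20145 = 1506029905585/5724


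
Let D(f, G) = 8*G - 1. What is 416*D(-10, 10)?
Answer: 32864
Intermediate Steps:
D(f, G) = -1 + 8*G
416*D(-10, 10) = 416*(-1 + 8*10) = 416*(-1 + 80) = 416*79 = 32864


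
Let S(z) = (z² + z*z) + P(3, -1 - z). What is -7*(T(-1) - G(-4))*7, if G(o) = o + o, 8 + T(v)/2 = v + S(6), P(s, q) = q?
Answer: -5880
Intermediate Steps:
S(z) = -1 - z + 2*z² (S(z) = (z² + z*z) + (-1 - z) = (z² + z²) + (-1 - z) = 2*z² + (-1 - z) = -1 - z + 2*z²)
T(v) = 114 + 2*v (T(v) = -16 + 2*(v + (-1 - 1*6 + 2*6²)) = -16 + 2*(v + (-1 - 6 + 2*36)) = -16 + 2*(v + (-1 - 6 + 72)) = -16 + 2*(v + 65) = -16 + 2*(65 + v) = -16 + (130 + 2*v) = 114 + 2*v)
G(o) = 2*o
-7*(T(-1) - G(-4))*7 = -7*((114 + 2*(-1)) - 2*(-4))*7 = -7*((114 - 2) - 1*(-8))*7 = -7*(112 + 8)*7 = -7*120*7 = -840*7 = -5880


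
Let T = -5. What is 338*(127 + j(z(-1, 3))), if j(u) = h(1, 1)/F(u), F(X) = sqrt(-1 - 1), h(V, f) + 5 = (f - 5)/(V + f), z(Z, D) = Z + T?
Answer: 42926 + 1183*I*sqrt(2) ≈ 42926.0 + 1673.0*I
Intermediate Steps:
z(Z, D) = -5 + Z (z(Z, D) = Z - 5 = -5 + Z)
h(V, f) = -5 + (-5 + f)/(V + f) (h(V, f) = -5 + (f - 5)/(V + f) = -5 + (-5 + f)/(V + f))
F(X) = I*sqrt(2) (F(X) = sqrt(-2) = I*sqrt(2))
j(u) = 7*I*sqrt(2)/2 (j(u) = ((-5 - 5*1 - 4*1)/(1 + 1))/((I*sqrt(2))) = ((-5 - 5 - 4)/2)*(-I*sqrt(2)/2) = ((1/2)*(-14))*(-I*sqrt(2)/2) = -(-7)*I*sqrt(2)/2 = 7*I*sqrt(2)/2)
338*(127 + j(z(-1, 3))) = 338*(127 + 7*I*sqrt(2)/2) = 42926 + 1183*I*sqrt(2)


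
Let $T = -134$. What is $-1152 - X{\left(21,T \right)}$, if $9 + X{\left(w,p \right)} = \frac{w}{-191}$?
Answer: $- \frac{218292}{191} \approx -1142.9$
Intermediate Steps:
$X{\left(w,p \right)} = -9 - \frac{w}{191}$ ($X{\left(w,p \right)} = -9 + \frac{w}{-191} = -9 + w \left(- \frac{1}{191}\right) = -9 - \frac{w}{191}$)
$-1152 - X{\left(21,T \right)} = -1152 - \left(-9 - \frac{21}{191}\right) = -1152 - - \frac{1740}{191} = -1152 + \frac{1740}{191} = - \frac{218292}{191}$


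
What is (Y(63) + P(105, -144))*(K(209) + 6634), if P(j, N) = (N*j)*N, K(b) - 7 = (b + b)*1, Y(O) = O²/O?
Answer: 15369864237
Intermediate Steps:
Y(O) = O
K(b) = 7 + 2*b (K(b) = 7 + (b + b)*1 = 7 + (2*b)*1 = 7 + 2*b)
P(j, N) = j*N²
(Y(63) + P(105, -144))*(K(209) + 6634) = (63 + 105*(-144)²)*((7 + 2*209) + 6634) = (63 + 105*20736)*((7 + 418) + 6634) = (63 + 2177280)*(425 + 6634) = 2177343*7059 = 15369864237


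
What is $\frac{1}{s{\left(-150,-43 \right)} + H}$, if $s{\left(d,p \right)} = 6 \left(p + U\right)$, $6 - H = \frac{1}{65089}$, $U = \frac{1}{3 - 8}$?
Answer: $- \frac{325445}{82402679} \approx -0.0039494$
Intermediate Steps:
$U = - \frac{1}{5}$ ($U = \frac{1}{-5} = - \frac{1}{5} \approx -0.2$)
$H = \frac{390533}{65089}$ ($H = 6 - \frac{1}{65089} = \frac{390533}{65089} \approx 6.0$)
$s{\left(d,p \right)} = - \frac{6}{5} + 6 p$ ($s{\left(d,p \right)} = 6 \left(p - \frac{1}{5}\right) = 6 \left(- \frac{1}{5} + p\right) = - \frac{6}{5} + 6 p$)
$\frac{1}{s{\left(-150,-43 \right)} + H} = \frac{1}{\left(- \frac{6}{5} + 6 \left(-43\right)\right) + \frac{390533}{65089}} = \frac{1}{\left(- \frac{6}{5} - 258\right) + \frac{390533}{65089}} = \frac{1}{- \frac{1296}{5} + \frac{390533}{65089}} = \frac{1}{- \frac{82402679}{325445}} = - \frac{325445}{82402679}$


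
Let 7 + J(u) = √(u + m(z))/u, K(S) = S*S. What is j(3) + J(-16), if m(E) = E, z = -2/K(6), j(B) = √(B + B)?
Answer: -7 + √6 - 17*I*√2/96 ≈ -4.5505 - 0.25043*I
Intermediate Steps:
j(B) = √2*√B (j(B) = √(2*B) = √2*√B)
K(S) = S²
z = -1/18 (z = -2/(6²) = -2/36 = -2*1/36 = -1/18 ≈ -0.055556)
J(u) = -7 + √(-1/18 + u)/u (J(u) = -7 + √(u - 1/18)/u = -7 + √(-1/18 + u)/u)
j(3) + J(-16) = √2*√3 + (-7 + (⅙)*√(-2 + 36*(-16))/(-16)) = √6 + (-7 + (⅙)*(-1/16)*√(-2 - 576)) = √6 + (-7 + (⅙)*(-1/16)*√(-578)) = √6 + (-7 + (⅙)*(-1/16)*(17*I*√2)) = √6 + (-7 - 17*I*√2/96) = -7 + √6 - 17*I*√2/96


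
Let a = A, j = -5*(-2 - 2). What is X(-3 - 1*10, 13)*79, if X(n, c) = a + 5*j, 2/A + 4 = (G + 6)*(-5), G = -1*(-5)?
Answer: 465942/59 ≈ 7897.3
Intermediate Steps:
G = 5
j = 20 (j = -5*(-4) = 20)
A = -2/59 (A = 2/(-4 + (5 + 6)*(-5)) = 2/(-4 + 11*(-5)) = 2/(-4 - 55) = 2/(-59) = 2*(-1/59) = -2/59 ≈ -0.033898)
a = -2/59 ≈ -0.033898
X(n, c) = 5898/59 (X(n, c) = -2/59 + 5*20 = -2/59 + 100 = 5898/59)
X(-3 - 1*10, 13)*79 = (5898/59)*79 = 465942/59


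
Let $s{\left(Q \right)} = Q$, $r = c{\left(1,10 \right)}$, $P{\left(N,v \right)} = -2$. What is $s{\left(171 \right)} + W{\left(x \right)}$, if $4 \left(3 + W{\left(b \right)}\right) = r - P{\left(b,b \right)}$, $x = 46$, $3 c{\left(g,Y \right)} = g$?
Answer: $\frac{2023}{12} \approx 168.58$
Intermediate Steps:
$c{\left(g,Y \right)} = \frac{g}{3}$
$r = \frac{1}{3}$ ($r = \frac{1}{3} \cdot 1 = \frac{1}{3} \approx 0.33333$)
$W{\left(b \right)} = - \frac{29}{12}$ ($W{\left(b \right)} = -3 + \frac{\frac{1}{3} - -2}{4} = -3 + \frac{\frac{1}{3} + 2}{4} = -3 + \frac{1}{4} \cdot \frac{7}{3} = -3 + \frac{7}{12} = - \frac{29}{12}$)
$s{\left(171 \right)} + W{\left(x \right)} = 171 - \frac{29}{12} = \frac{2023}{12}$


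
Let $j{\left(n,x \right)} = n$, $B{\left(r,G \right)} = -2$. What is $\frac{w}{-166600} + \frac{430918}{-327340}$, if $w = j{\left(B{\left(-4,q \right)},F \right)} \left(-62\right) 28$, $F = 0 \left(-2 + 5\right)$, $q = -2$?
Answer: $- \frac{130227613}{97383650} \approx -1.3373$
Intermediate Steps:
$F = 0$ ($F = 0 \cdot 3 = 0$)
$w = 3472$ ($w = \left(-2\right) \left(-62\right) 28 = 124 \cdot 28 = 3472$)
$\frac{w}{-166600} + \frac{430918}{-327340} = \frac{3472}{-166600} + \frac{430918}{-327340} = 3472 \left(- \frac{1}{166600}\right) + 430918 \left(- \frac{1}{327340}\right) = - \frac{62}{2975} - \frac{215459}{163670} = - \frac{130227613}{97383650}$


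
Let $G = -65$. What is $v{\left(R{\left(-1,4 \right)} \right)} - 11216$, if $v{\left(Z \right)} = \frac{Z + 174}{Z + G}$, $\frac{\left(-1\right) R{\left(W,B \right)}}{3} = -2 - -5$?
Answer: $- \frac{830149}{74} \approx -11218.0$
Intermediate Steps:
$R{\left(W,B \right)} = -9$ ($R{\left(W,B \right)} = - 3 \left(-2 - -5\right) = - 3 \left(-2 + 5\right) = \left(-3\right) 3 = -9$)
$v{\left(Z \right)} = \frac{174 + Z}{-65 + Z}$ ($v{\left(Z \right)} = \frac{Z + 174}{Z - 65} = \frac{174 + Z}{-65 + Z}$)
$v{\left(R{\left(-1,4 \right)} \right)} - 11216 = \frac{174 - 9}{-65 - 9} - 11216 = \frac{1}{-74} \cdot 165 - 11216 = \left(- \frac{1}{74}\right) 165 - 11216 = - \frac{165}{74} - 11216 = - \frac{830149}{74}$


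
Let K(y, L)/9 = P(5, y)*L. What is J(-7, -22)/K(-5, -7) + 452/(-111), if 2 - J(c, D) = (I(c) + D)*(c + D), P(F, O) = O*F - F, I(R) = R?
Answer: -315803/69930 ≈ -4.5160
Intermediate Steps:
P(F, O) = -F + F*O (P(F, O) = F*O - F = -F + F*O)
J(c, D) = 2 - (D + c)² (J(c, D) = 2 - (c + D)*(c + D) = 2 - (D + c)*(D + c) = 2 - (D + c)²)
K(y, L) = 9*L*(-5 + 5*y) (K(y, L) = 9*((5*(-1 + y))*L) = 9*((-5 + 5*y)*L) = 9*(L*(-5 + 5*y)) = 9*L*(-5 + 5*y))
J(-7, -22)/K(-5, -7) + 452/(-111) = (2 - 1*(-22)² - 1*(-7)² - 2*(-22)*(-7))/((45*(-7)*(-1 - 5))) + 452/(-111) = (2 - 1*484 - 1*49 - 308)/((45*(-7)*(-6))) + 452*(-1/111) = (2 - 484 - 49 - 308)/1890 - 452/111 = -839*1/1890 - 452/111 = -839/1890 - 452/111 = -315803/69930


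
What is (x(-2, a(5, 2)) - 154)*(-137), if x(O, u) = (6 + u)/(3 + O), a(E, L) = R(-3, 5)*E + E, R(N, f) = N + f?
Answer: 18221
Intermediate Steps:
a(E, L) = 3*E (a(E, L) = (-3 + 5)*E + E = 2*E + E = 3*E)
x(O, u) = (6 + u)/(3 + O)
(x(-2, a(5, 2)) - 154)*(-137) = ((6 + 3*5)/(3 - 2) - 154)*(-137) = ((6 + 15)/1 - 154)*(-137) = (1*21 - 154)*(-137) = (21 - 154)*(-137) = -133*(-137) = 18221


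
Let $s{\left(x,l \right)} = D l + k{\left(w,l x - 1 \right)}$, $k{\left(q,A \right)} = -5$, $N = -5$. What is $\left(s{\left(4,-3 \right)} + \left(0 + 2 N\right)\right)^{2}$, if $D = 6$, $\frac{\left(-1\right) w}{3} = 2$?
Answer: $1089$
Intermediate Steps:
$w = -6$ ($w = \left(-3\right) 2 = -6$)
$s{\left(x,l \right)} = -5 + 6 l$ ($s{\left(x,l \right)} = 6 l - 5 = -5 + 6 l$)
$\left(s{\left(4,-3 \right)} + \left(0 + 2 N\right)\right)^{2} = \left(\left(-5 + 6 \left(-3\right)\right) + \left(0 + 2 \left(-5\right)\right)\right)^{2} = \left(\left(-5 - 18\right) + \left(0 - 10\right)\right)^{2} = \left(-23 - 10\right)^{2} = \left(-33\right)^{2} = 1089$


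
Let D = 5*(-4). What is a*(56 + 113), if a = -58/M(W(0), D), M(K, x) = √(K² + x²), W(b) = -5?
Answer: -9802*√17/85 ≈ -475.47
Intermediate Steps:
D = -20
a = -58*√17/85 (a = -58/√((-5)² + (-20)²) = -58/√(25 + 400) = -58*√17/85 ≈ -2.8134)
a*(56 + 113) = (-58*√17/85)*(56 + 113) = -58*√17/85*169 = -9802*√17/85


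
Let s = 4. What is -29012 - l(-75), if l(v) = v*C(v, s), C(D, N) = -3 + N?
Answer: -28937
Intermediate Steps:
l(v) = v (l(v) = v*(-3 + 4) = v*1 = v)
-29012 - l(-75) = -29012 - 1*(-75) = -29012 + 75 = -28937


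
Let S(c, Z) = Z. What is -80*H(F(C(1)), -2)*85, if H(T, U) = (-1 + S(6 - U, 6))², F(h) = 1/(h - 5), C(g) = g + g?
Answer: -170000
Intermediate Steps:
C(g) = 2*g
F(h) = 1/(-5 + h)
H(T, U) = 25 (H(T, U) = (-1 + 6)² = 5² = 25)
-80*H(F(C(1)), -2)*85 = -80*25*85 = -2000*85 = -170000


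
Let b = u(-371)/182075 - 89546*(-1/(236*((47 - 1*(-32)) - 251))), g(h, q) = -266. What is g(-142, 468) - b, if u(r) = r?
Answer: -974815283409/3695394200 ≈ -263.79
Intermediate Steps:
b = -8159573791/3695394200 (b = -371/182075 - 89546*(-1/(236*((47 - 1*(-32)) - 251))) = -371*1/182075 - 89546*(-1/(236*((47 + 32) - 251))) = -371/182075 - 89546*(-1/(236*(79 - 251))) = -371/182075 - 89546/((-236*(-172))) = -371/182075 - 89546/40592 = -371/182075 - 89546*1/40592 = -371/182075 - 44773/20296 = -8159573791/3695394200 ≈ -2.2080)
g(-142, 468) - b = -266 - 1*(-8159573791/3695394200) = -266 + 8159573791/3695394200 = -974815283409/3695394200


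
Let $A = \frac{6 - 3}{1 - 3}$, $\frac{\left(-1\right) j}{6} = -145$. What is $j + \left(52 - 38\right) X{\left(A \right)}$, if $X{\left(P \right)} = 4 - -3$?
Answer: $968$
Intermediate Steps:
$j = 870$ ($j = \left(-6\right) \left(-145\right) = 870$)
$A = - \frac{3}{2}$ ($A = \frac{3}{-2} = 3 \left(- \frac{1}{2}\right) = - \frac{3}{2} \approx -1.5$)
$X{\left(P \right)} = 7$ ($X{\left(P \right)} = 4 + 3 = 7$)
$j + \left(52 - 38\right) X{\left(A \right)} = 870 + \left(52 - 38\right) 7 = 870 + 14 \cdot 7 = 870 + 98 = 968$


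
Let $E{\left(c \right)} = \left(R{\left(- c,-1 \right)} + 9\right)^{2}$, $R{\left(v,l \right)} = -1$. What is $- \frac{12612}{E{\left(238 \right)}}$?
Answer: $- \frac{3153}{16} \approx -197.06$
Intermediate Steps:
$E{\left(c \right)} = 64$ ($E{\left(c \right)} = \left(-1 + 9\right)^{2} = 8^{2} = 64$)
$- \frac{12612}{E{\left(238 \right)}} = - \frac{12612}{64} = \left(-12612\right) \frac{1}{64} = - \frac{3153}{16}$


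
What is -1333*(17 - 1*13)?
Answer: -5332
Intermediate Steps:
-1333*(17 - 1*13) = -1333*(17 - 13) = -1333*4 = -5332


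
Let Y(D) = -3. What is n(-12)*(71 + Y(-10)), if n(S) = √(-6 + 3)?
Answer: 68*I*√3 ≈ 117.78*I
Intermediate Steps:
n(S) = I*√3 (n(S) = √(-3) = I*√3)
n(-12)*(71 + Y(-10)) = (I*√3)*(71 - 3) = (I*√3)*68 = 68*I*√3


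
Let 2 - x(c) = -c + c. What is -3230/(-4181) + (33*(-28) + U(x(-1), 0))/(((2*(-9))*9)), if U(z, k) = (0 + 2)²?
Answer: 2184890/338661 ≈ 6.4516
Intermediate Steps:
x(c) = 2 (x(c) = 2 - (-c + c) = 2 - 1*0 = 2 + 0 = 2)
U(z, k) = 4 (U(z, k) = 2² = 4)
-3230/(-4181) + (33*(-28) + U(x(-1), 0))/(((2*(-9))*9)) = -3230/(-4181) + (33*(-28) + 4)/(((2*(-9))*9)) = -3230*(-1/4181) + (-924 + 4)/((-18*9)) = 3230/4181 - 920/(-162) = 3230/4181 - 920*(-1/162) = 3230/4181 + 460/81 = 2184890/338661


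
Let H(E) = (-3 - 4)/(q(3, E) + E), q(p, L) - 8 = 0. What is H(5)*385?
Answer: -2695/13 ≈ -207.31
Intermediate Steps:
q(p, L) = 8 (q(p, L) = 8 + 0 = 8)
H(E) = -7/(8 + E) (H(E) = (-3 - 4)/(8 + E) = -7/(8 + E))
H(5)*385 = -7/(8 + 5)*385 = -7/13*385 = -2695/13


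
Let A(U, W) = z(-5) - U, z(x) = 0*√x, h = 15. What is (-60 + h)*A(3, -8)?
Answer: 135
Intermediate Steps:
z(x) = 0
A(U, W) = -U (A(U, W) = 0 - U = -U)
(-60 + h)*A(3, -8) = (-60 + 15)*(-1*3) = -45*(-3) = 135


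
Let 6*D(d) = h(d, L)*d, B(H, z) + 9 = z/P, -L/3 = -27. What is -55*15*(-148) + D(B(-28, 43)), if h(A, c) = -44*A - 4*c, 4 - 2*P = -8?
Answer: 6597415/54 ≈ 1.2217e+5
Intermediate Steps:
P = 6 (P = 2 - 1/2*(-8) = 2 + 4 = 6)
L = 81 (L = -3*(-27) = 81)
B(H, z) = -9 + z/6
D(d) = d*(-324 - 44*d)/6 (D(d) = ((-44*d - 4*81)*d)/6 = ((-44*d - 324)*d)/6 = ((-324 - 44*d)*d)/6 = (d*(-324 - 44*d))/6 = d*(-324 - 44*d)/6)
-55*15*(-148) + D(B(-28, 43)) = -55*15*(-148) - 2*(-9 + (1/6)*43)*(81 + 11*(-9 + (1/6)*43))/3 = -825*(-148) - 2*(-9 + 43/6)*(81 + 11*(-9 + 43/6))/3 = 122100 - 2/3*(-11/6)*(81 + 11*(-11/6)) = 122100 - 2/3*(-11/6)*(81 - 121/6) = 122100 - 2/3*(-11/6)*365/6 = 122100 + 4015/54 = 6597415/54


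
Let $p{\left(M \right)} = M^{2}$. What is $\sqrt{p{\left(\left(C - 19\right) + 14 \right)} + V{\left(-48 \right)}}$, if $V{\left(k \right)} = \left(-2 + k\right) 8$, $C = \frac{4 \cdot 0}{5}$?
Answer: $5 i \sqrt{15} \approx 19.365 i$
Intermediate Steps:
$C = 0$ ($C = 0 \cdot \frac{1}{5} = 0$)
$V{\left(k \right)} = -16 + 8 k$
$\sqrt{p{\left(\left(C - 19\right) + 14 \right)} + V{\left(-48 \right)}} = \sqrt{\left(\left(0 - 19\right) + 14\right)^{2} + \left(-16 + 8 \left(-48\right)\right)} = \sqrt{\left(-19 + 14\right)^{2} - 400} = \sqrt{\left(-5\right)^{2} - 400} = \sqrt{25 - 400} = \sqrt{-375} = 5 i \sqrt{15}$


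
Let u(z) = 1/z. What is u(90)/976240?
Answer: 1/87861600 ≈ 1.1382e-8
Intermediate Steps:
u(90)/976240 = 1/(90*976240) = (1/90)*(1/976240) = 1/87861600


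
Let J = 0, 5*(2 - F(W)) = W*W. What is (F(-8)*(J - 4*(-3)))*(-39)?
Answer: 25272/5 ≈ 5054.4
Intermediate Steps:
F(W) = 2 - W**2/5 (F(W) = 2 - W*W/5 = 2 - W**2/5)
(F(-8)*(J - 4*(-3)))*(-39) = ((2 - 1/5*(-8)**2)*(0 - 4*(-3)))*(-39) = ((2 - 1/5*64)*(0 + 12))*(-39) = ((2 - 64/5)*12)*(-39) = -54/5*12*(-39) = -648/5*(-39) = 25272/5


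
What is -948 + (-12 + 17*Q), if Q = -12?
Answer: -1164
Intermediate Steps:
-948 + (-12 + 17*Q) = -948 + (-12 + 17*(-12)) = -948 + (-12 - 204) = -948 - 216 = -1164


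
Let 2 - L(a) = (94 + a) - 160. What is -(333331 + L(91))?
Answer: -333308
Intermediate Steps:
L(a) = 68 - a (L(a) = 2 - ((94 + a) - 160) = 2 - (-66 + a) = 2 + (66 - a) = 68 - a)
-(333331 + L(91)) = -(333331 + (68 - 1*91)) = -(333331 + (68 - 91)) = -(333331 - 23) = -1*333308 = -333308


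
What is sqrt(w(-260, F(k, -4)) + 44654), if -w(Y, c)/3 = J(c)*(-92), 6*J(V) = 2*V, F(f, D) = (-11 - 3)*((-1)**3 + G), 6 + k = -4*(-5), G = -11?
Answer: sqrt(60110) ≈ 245.17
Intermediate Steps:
k = 14 (k = -6 - 4*(-5) = -6 + 20 = 14)
F(f, D) = 168 (F(f, D) = (-11 - 3)*((-1)**3 - 11) = -14*(-1 - 11) = -14*(-12) = 168)
J(V) = V/3 (J(V) = (2*V)/6 = V/3)
w(Y, c) = 92*c (w(Y, c) = -3*c/3*(-92) = -(-92)*c = 92*c)
sqrt(w(-260, F(k, -4)) + 44654) = sqrt(92*168 + 44654) = sqrt(15456 + 44654) = sqrt(60110)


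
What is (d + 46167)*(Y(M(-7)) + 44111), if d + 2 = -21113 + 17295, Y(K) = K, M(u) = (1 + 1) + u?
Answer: 1867756782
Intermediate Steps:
M(u) = 2 + u
d = -3820 (d = -2 + (-21113 + 17295) = -2 - 3818 = -3820)
(d + 46167)*(Y(M(-7)) + 44111) = (-3820 + 46167)*((2 - 7) + 44111) = 42347*(-5 + 44111) = 42347*44106 = 1867756782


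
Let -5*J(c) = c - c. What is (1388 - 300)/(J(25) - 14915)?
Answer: -1088/14915 ≈ -0.072947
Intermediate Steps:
J(c) = 0 (J(c) = -(c - c)/5 = -⅕*0 = 0)
(1388 - 300)/(J(25) - 14915) = (1388 - 300)/(0 - 14915) = 1088/(-14915) = 1088*(-1/14915) = -1088/14915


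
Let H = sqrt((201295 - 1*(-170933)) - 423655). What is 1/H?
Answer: -I*sqrt(51427)/51427 ≈ -0.0044097*I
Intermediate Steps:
H = I*sqrt(51427) (H = sqrt((201295 + 170933) - 423655) = sqrt(372228 - 423655) = sqrt(-51427) = I*sqrt(51427) ≈ 226.78*I)
1/H = 1/(I*sqrt(51427)) = -I*sqrt(51427)/51427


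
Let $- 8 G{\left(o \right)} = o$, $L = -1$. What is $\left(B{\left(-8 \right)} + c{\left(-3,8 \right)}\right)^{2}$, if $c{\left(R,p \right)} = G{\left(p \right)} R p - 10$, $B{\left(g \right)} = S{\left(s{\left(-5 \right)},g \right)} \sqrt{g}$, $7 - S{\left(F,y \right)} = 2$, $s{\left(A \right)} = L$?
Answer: $-4 + 280 i \sqrt{2} \approx -4.0 + 395.98 i$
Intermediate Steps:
$s{\left(A \right)} = -1$
$S{\left(F,y \right)} = 5$ ($S{\left(F,y \right)} = 7 - 2 = 5$)
$B{\left(g \right)} = 5 \sqrt{g}$
$G{\left(o \right)} = - \frac{o}{8}$
$c{\left(R,p \right)} = -10 - \frac{R p^{2}}{8}$ ($c{\left(R,p \right)} = - \frac{p}{8} R p - 10 = - \frac{R p}{8} p - 10 = - \frac{R p^{2}}{8} - 10 = -10 - \frac{R p^{2}}{8}$)
$\left(B{\left(-8 \right)} + c{\left(-3,8 \right)}\right)^{2} = \left(5 \sqrt{-8} - \left(10 - \frac{3 \cdot 8^{2}}{8}\right)\right)^{2} = \left(5 \cdot 2 i \sqrt{2} - \left(10 - 24\right)\right)^{2} = \left(10 i \sqrt{2} + \left(-10 + 24\right)\right)^{2} = \left(10 i \sqrt{2} + 14\right)^{2} = \left(14 + 10 i \sqrt{2}\right)^{2}$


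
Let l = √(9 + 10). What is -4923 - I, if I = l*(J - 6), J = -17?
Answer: -4923 + 23*√19 ≈ -4822.7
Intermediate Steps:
l = √19 ≈ 4.3589
I = -23*√19 (I = √19*(-17 - 6) = √19*(-23) = -23*√19 ≈ -100.25)
-4923 - I = -4923 - (-23)*√19 = -4923 + 23*√19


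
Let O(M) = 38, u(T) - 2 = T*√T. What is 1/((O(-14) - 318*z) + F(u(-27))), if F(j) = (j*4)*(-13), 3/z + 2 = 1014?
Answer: -5713246/4542702798027 - 119824848*I*√3/1514234266009 ≈ -1.2577e-6 - 0.00013706*I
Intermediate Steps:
z = 3/1012 (z = 3/(-2 + 1014) = 3/1012 ≈ 0.0029644)
u(T) = 2 + T^(3/2) (u(T) = 2 + T*√T = 2 + T^(3/2))
F(j) = -52*j (F(j) = (4*j)*(-13) = -52*j)
1/((O(-14) - 318*z) + F(u(-27))) = 1/((38 - 318*3/1012) - 52*(2 + (-27)^(3/2))) = 1/((38 - 477/506) - 52*(2 - 81*I*√3)) = 1/(18751/506 + (-104 + 4212*I*√3)) = 1/(-33873/506 + 4212*I*√3)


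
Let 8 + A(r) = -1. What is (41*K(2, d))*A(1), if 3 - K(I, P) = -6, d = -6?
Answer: -3321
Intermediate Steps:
A(r) = -9 (A(r) = -8 - 1 = -9)
K(I, P) = 9 (K(I, P) = 3 - 1*(-6) = 3 + 6 = 9)
(41*K(2, d))*A(1) = (41*9)*(-9) = 369*(-9) = -3321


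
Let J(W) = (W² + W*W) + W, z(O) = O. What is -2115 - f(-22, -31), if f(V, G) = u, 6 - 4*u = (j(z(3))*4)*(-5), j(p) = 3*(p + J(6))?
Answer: -6663/2 ≈ -3331.5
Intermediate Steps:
J(W) = W + 2*W² (J(W) = (W² + W²) + W = 2*W² + W = W + 2*W²)
j(p) = 234 + 3*p (j(p) = 3*(p + 6*(1 + 2*6)) = 3*(p + 6*(1 + 12)) = 3*(p + 6*13) = 3*(p + 78) = 3*(78 + p) = 234 + 3*p)
u = 2433/2 (u = 3/2 - (234 + 3*3)*4*(-5)/4 = 3/2 - (234 + 9)*4*(-5)/4 = 3/2 - 243*4*(-5)/4 = 3/2 - 243*(-5) = 3/2 - ¼*(-4860) = 3/2 + 1215 = 2433/2 ≈ 1216.5)
f(V, G) = 2433/2
-2115 - f(-22, -31) = -2115 - 1*2433/2 = -2115 - 2433/2 = -6663/2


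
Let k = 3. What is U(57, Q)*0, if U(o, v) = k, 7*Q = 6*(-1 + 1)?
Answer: 0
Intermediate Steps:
Q = 0 (Q = (6*(-1 + 1))/7 = (6*0)/7 = (⅐)*0 = 0)
U(o, v) = 3
U(57, Q)*0 = 3*0 = 0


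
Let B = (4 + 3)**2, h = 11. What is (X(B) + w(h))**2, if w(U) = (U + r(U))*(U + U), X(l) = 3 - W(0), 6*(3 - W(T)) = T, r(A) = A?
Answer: 234256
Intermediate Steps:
W(T) = 3 - T/6
B = 49 (B = 7**2 = 49)
X(l) = 0 (X(l) = 3 - (3 - 1/6*0) = 3 - (3 + 0) = 3 - 1*3 = 3 - 3 = 0)
w(U) = 4*U**2 (w(U) = (U + U)*(U + U) = (2*U)*(2*U) = 4*U**2)
(X(B) + w(h))**2 = (0 + 4*11**2)**2 = (0 + 4*121)**2 = (0 + 484)**2 = 484**2 = 234256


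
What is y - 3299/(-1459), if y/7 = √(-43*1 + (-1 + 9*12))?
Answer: 85003/1459 ≈ 58.261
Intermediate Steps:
y = 56 (y = 7*√(-43*1 + (-1 + 9*12)) = 7*√(-43 + (-1 + 108)) = 7*√(-43 + 107) = 7*√64 = 7*8 = 56)
y - 3299/(-1459) = 56 - 3299/(-1459) = 56 - 3299*(-1/1459) = 56 + 3299/1459 = 85003/1459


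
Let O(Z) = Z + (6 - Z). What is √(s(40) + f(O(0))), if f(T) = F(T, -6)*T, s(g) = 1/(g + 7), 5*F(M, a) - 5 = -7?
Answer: I*√131365/235 ≈ 1.5423*I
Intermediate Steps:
F(M, a) = -⅖ (F(M, a) = 1 + (⅕)*(-7) = 1 - 7/5 = -⅖)
s(g) = 1/(7 + g)
O(Z) = 6
f(T) = -2*T/5
√(s(40) + f(O(0))) = √(1/(7 + 40) - ⅖*6) = √(1/47 - 12/5) = √(-559/235) = I*√131365/235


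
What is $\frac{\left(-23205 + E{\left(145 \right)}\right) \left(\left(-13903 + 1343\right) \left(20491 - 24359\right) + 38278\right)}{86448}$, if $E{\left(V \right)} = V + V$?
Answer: $- \frac{185689250595}{14408} \approx -1.2888 \cdot 10^{7}$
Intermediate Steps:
$E{\left(V \right)} = 2 V$
$\frac{\left(-23205 + E{\left(145 \right)}\right) \left(\left(-13903 + 1343\right) \left(20491 - 24359\right) + 38278\right)}{86448} = \frac{\left(-23205 + 2 \cdot 145\right) \left(\left(-13903 + 1343\right) \left(20491 - 24359\right) + 38278\right)}{86448} = \left(-23205 + 290\right) \left(\left(-12560\right) \left(-3868\right) + 38278\right) \frac{1}{86448} = - 22915 \left(48582080 + 38278\right) \frac{1}{86448} = \left(-22915\right) 48620358 \cdot \frac{1}{86448} = \left(-1114135503570\right) \frac{1}{86448} = - \frac{185689250595}{14408}$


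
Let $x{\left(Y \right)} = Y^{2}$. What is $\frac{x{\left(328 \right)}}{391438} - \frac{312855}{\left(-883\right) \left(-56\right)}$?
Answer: $- \frac{58571760929}{9677913112} \approx -6.0521$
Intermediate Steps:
$\frac{x{\left(328 \right)}}{391438} - \frac{312855}{\left(-883\right) \left(-56\right)} = \frac{328^{2}}{391438} - \frac{312855}{\left(-883\right) \left(-56\right)} = 107584 \cdot \frac{1}{391438} - \frac{312855}{49448} = \frac{53792}{195719} - \frac{312855}{49448} = - \frac{58571760929}{9677913112}$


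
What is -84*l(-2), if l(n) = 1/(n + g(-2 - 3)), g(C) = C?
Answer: 12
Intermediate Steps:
l(n) = 1/(-5 + n) (l(n) = 1/(n + (-2 - 3)) = 1/(n - 5) = 1/(-5 + n))
-84*l(-2) = -84/(-5 - 2) = -84/(-7) = -84*(-⅐) = 12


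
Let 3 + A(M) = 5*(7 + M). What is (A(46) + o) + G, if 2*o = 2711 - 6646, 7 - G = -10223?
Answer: 17049/2 ≈ 8524.5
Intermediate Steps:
G = 10230 (G = 7 - 1*(-10223) = 7 + 10223 = 10230)
A(M) = 32 + 5*M (A(M) = -3 + 5*(7 + M) = -3 + (35 + 5*M) = 32 + 5*M)
o = -3935/2 (o = (2711 - 6646)/2 = (½)*(-3935) = -3935/2 ≈ -1967.5)
(A(46) + o) + G = ((32 + 5*46) - 3935/2) + 10230 = ((32 + 230) - 3935/2) + 10230 = (262 - 3935/2) + 10230 = -3411/2 + 10230 = 17049/2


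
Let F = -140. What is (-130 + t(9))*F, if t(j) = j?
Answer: 16940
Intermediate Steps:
(-130 + t(9))*F = (-130 + 9)*(-140) = -121*(-140) = 16940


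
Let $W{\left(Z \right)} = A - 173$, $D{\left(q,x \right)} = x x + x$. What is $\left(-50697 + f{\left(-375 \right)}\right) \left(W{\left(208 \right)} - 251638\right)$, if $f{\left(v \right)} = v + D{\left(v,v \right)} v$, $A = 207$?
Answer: $13245647794488$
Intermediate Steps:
$D{\left(q,x \right)} = x + x^{2}$ ($D{\left(q,x \right)} = x^{2} + x = x + x^{2}$)
$f{\left(v \right)} = v + v^{2} \left(1 + v\right)$ ($f{\left(v \right)} = v + v \left(1 + v\right) v = v + v^{2} \left(1 + v\right)$)
$W{\left(Z \right)} = 34$ ($W{\left(Z \right)} = 207 - 173 = 34$)
$\left(-50697 + f{\left(-375 \right)}\right) \left(W{\left(208 \right)} - 251638\right) = \left(-50697 - 375 \left(1 - 375 \left(1 - 375\right)\right)\right) \left(34 - 251638\right) = \left(-50697 - 375 \left(1 - -140250\right)\right) \left(-251604\right) = \left(-50697 - 375 \left(1 + 140250\right)\right) \left(-251604\right) = \left(-50697 - 52594125\right) \left(-251604\right) = \left(-52644822\right) \left(-251604\right) = 13245647794488$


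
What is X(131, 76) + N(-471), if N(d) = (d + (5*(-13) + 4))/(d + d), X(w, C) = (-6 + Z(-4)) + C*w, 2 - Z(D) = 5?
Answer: 4685303/471 ≈ 9947.6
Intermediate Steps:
Z(D) = -3 (Z(D) = 2 - 1*5 = 2 - 5 = -3)
X(w, C) = -9 + C*w (X(w, C) = (-6 - 3) + C*w = -9 + C*w)
N(d) = (-61 + d)/(2*d) (N(d) = (d + (-65 + 4))/((2*d)) = (d - 61)*(1/(2*d)) = (-61 + d)*(1/(2*d)) = (-61 + d)/(2*d))
X(131, 76) + N(-471) = (-9 + 76*131) + (½)*(-61 - 471)/(-471) = (-9 + 9956) + (½)*(-1/471)*(-532) = 9947 + 266/471 = 4685303/471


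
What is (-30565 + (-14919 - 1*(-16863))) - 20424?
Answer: -49045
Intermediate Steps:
(-30565 + (-14919 - 1*(-16863))) - 20424 = (-30565 + (-14919 + 16863)) - 20424 = (-30565 + 1944) - 20424 = -28621 - 20424 = -49045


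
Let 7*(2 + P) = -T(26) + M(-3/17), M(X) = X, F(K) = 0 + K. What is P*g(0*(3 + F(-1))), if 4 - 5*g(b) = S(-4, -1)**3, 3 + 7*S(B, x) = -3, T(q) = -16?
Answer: 49228/204085 ≈ 0.24121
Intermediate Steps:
S(B, x) = -6/7 (S(B, x) = -3/7 + (1/7)*(-3) = -3/7 - 3/7 = -6/7)
F(K) = K
g(b) = 1588/1715 (g(b) = 4/5 - (-6/7)**3/5 = 4/5 - 1/5*(-216/343) = 4/5 + 216/1715 = 1588/1715)
P = 31/119 (P = -2 + (-1*(-16) - 3/17)/7 = -2 + (16 - 3*1/17)/7 = -2 + (16 - 3/17)/7 = -2 + (1/7)*(269/17) = -2 + 269/119 = 31/119 ≈ 0.26050)
P*g(0*(3 + F(-1))) = (31/119)*(1588/1715) = 49228/204085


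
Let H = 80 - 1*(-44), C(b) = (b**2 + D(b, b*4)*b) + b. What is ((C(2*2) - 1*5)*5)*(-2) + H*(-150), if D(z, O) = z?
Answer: -18910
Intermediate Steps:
C(b) = b + 2*b**2 (C(b) = (b**2 + b*b) + b = (b**2 + b**2) + b = 2*b**2 + b = b + 2*b**2)
H = 124 (H = 80 + 44 = 124)
((C(2*2) - 1*5)*5)*(-2) + H*(-150) = (((2*2)*(1 + 2*(2*2)) - 1*5)*5)*(-2) + 124*(-150) = ((4*(1 + 2*4) - 5)*5)*(-2) - 18600 = ((4*(1 + 8) - 5)*5)*(-2) - 18600 = ((4*9 - 5)*5)*(-2) - 18600 = ((36 - 5)*5)*(-2) - 18600 = (31*5)*(-2) - 18600 = 155*(-2) - 18600 = -310 - 18600 = -18910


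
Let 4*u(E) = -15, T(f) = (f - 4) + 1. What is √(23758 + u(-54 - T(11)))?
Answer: √95017/2 ≈ 154.12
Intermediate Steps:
T(f) = -3 + f (T(f) = (-4 + f) + 1 = -3 + f)
u(E) = -15/4 (u(E) = (¼)*(-15) = -15/4)
√(23758 + u(-54 - T(11))) = √(23758 - 15/4) = √(95017/4) = √95017/2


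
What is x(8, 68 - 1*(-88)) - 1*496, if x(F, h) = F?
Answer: -488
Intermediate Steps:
x(8, 68 - 1*(-88)) - 1*496 = 8 - 1*496 = 8 - 496 = -488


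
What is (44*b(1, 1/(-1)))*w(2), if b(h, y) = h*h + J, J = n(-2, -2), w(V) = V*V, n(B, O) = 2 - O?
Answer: 880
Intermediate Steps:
w(V) = V²
J = 4 (J = 2 - 1*(-2) = 2 + 2 = 4)
b(h, y) = 4 + h² (b(h, y) = h*h + 4 = h² + 4 = 4 + h²)
(44*b(1, 1/(-1)))*w(2) = (44*(4 + 1²))*2² = (44*(4 + 1))*4 = (44*5)*4 = 220*4 = 880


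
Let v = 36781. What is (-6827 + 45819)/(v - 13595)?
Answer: 19496/11593 ≈ 1.6817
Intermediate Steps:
(-6827 + 45819)/(v - 13595) = (-6827 + 45819)/(36781 - 13595) = 38992/23186 = 38992*(1/23186) = 19496/11593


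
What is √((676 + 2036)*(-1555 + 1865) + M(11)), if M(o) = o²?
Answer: √840841 ≈ 916.97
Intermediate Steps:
√((676 + 2036)*(-1555 + 1865) + M(11)) = √((676 + 2036)*(-1555 + 1865) + 11²) = √(2712*310 + 121) = √(840720 + 121) = √840841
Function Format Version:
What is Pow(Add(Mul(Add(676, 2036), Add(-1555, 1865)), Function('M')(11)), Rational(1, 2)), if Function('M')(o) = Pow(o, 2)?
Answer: Pow(840841, Rational(1, 2)) ≈ 916.97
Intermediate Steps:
Pow(Add(Mul(Add(676, 2036), Add(-1555, 1865)), Function('M')(11)), Rational(1, 2)) = Pow(Add(Mul(Add(676, 2036), Add(-1555, 1865)), Pow(11, 2)), Rational(1, 2)) = Pow(Add(Mul(2712, 310), 121), Rational(1, 2)) = Pow(Add(840720, 121), Rational(1, 2)) = Pow(840841, Rational(1, 2))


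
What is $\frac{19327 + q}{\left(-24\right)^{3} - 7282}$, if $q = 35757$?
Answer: $- \frac{27542}{10553} \approx -2.6099$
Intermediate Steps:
$\frac{19327 + q}{\left(-24\right)^{3} - 7282} = \frac{19327 + 35757}{\left(-24\right)^{3} - 7282} = \frac{55084}{-13824 - 7282} = \frac{55084}{-21106} = 55084 \left(- \frac{1}{21106}\right) = - \frac{27542}{10553}$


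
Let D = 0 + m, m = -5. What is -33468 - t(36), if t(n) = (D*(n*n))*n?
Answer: 199812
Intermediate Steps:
D = -5 (D = 0 - 5 = -5)
t(n) = -5*n³ (t(n) = (-5*n*n)*n = (-5*n²)*n = -5*n³)
-33468 - t(36) = -33468 - (-5)*36³ = -33468 - (-5)*46656 = -33468 - 1*(-233280) = -33468 + 233280 = 199812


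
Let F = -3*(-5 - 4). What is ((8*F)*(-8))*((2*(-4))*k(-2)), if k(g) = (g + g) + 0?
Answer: -55296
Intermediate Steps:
k(g) = 2*g (k(g) = 2*g + 0 = 2*g)
F = 27 (F = -3*(-9) = 27)
((8*F)*(-8))*((2*(-4))*k(-2)) = ((8*27)*(-8))*((2*(-4))*(2*(-2))) = (216*(-8))*(-8*(-4)) = -1728*32 = -55296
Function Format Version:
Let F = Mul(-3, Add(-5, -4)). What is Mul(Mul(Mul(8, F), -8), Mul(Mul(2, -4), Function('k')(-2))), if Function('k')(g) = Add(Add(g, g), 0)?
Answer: -55296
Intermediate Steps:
Function('k')(g) = Mul(2, g) (Function('k')(g) = Add(Mul(2, g), 0) = Mul(2, g))
F = 27 (F = Mul(-3, -9) = 27)
Mul(Mul(Mul(8, F), -8), Mul(Mul(2, -4), Function('k')(-2))) = Mul(Mul(Mul(8, 27), -8), Mul(Mul(2, -4), Mul(2, -2))) = Mul(Mul(216, -8), Mul(-8, -4)) = Mul(-1728, 32) = -55296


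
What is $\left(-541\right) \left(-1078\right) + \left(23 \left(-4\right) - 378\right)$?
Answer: $582728$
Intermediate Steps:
$\left(-541\right) \left(-1078\right) + \left(23 \left(-4\right) - 378\right) = 583198 - 470 = 582728$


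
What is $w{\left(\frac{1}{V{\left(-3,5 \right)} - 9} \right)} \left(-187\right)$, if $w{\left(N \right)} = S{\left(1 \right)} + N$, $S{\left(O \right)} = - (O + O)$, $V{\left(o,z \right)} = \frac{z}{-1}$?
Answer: $\frac{5423}{14} \approx 387.36$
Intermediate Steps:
$V{\left(o,z \right)} = - z$ ($V{\left(o,z \right)} = z \left(-1\right) = - z$)
$S{\left(O \right)} = - 2 O$
$w{\left(N \right)} = -2 + N$ ($w{\left(N \right)} = \left(-2\right) 1 + N = -2 + N$)
$w{\left(\frac{1}{V{\left(-3,5 \right)} - 9} \right)} \left(-187\right) = \left(-2 + \frac{1}{\left(-1\right) 5 - 9}\right) \left(-187\right) = \left(-2 + \frac{1}{-5 - 9}\right) \left(-187\right) = \left(-2 + \frac{1}{-14}\right) \left(-187\right) = \left(-2 - \frac{1}{14}\right) \left(-187\right) = \left(- \frac{29}{14}\right) \left(-187\right) = \frac{5423}{14}$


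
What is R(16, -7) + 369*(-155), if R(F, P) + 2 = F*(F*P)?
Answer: -58989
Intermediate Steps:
R(F, P) = -2 + P*F² (R(F, P) = -2 + F*(F*P) = -2 + P*F²)
R(16, -7) + 369*(-155) = (-2 - 7*16²) + 369*(-155) = (-2 - 7*256) - 57195 = (-2 - 1792) - 57195 = -1794 - 57195 = -58989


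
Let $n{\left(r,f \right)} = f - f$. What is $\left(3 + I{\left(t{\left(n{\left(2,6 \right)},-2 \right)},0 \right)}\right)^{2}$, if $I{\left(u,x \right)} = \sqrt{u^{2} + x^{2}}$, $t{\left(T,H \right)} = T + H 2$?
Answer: $49$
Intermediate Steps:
$n{\left(r,f \right)} = 0$
$t{\left(T,H \right)} = T + 2 H$
$\left(3 + I{\left(t{\left(n{\left(2,6 \right)},-2 \right)},0 \right)}\right)^{2} = \left(3 + \sqrt{\left(0 + 2 \left(-2\right)\right)^{2} + 0^{2}}\right)^{2} = \left(3 + \sqrt{\left(0 - 4\right)^{2} + 0}\right)^{2} = \left(3 + \sqrt{\left(-4\right)^{2} + 0}\right)^{2} = \left(3 + \sqrt{16 + 0}\right)^{2} = \left(3 + \sqrt{16}\right)^{2} = \left(3 + 4\right)^{2} = 7^{2} = 49$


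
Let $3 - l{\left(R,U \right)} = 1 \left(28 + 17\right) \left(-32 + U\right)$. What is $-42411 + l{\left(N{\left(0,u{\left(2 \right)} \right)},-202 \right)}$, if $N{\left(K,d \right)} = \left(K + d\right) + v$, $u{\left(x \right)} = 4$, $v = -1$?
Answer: $-31878$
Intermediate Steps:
$N{\left(K,d \right)} = -1 + K + d$ ($N{\left(K,d \right)} = \left(K + d\right) - 1 = -1 + K + d$)
$l{\left(R,U \right)} = 1443 - 45 U$ ($l{\left(R,U \right)} = 3 - 1 \left(28 + 17\right) \left(-32 + U\right) = 3 - 1 \cdot 45 \left(-32 + U\right) = 3 - 1 \left(-1440 + 45 U\right) = 3 - \left(-1440 + 45 U\right) = 1443 - 45 U$)
$-42411 + l{\left(N{\left(0,u{\left(2 \right)} \right)},-202 \right)} = -42411 + \left(1443 - -9090\right) = -42411 + \left(1443 + 9090\right) = -42411 + 10533 = -31878$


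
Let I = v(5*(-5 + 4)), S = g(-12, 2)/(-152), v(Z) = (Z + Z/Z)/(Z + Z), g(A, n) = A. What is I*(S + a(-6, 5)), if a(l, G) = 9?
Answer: 69/19 ≈ 3.6316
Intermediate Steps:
v(Z) = (1 + Z)/(2*Z) (v(Z) = (Z + 1)/((2*Z)) = (1 + Z)*(1/(2*Z)) = (1 + Z)/(2*Z))
S = 3/38 (S = -12/(-152) = -12*(-1/152) = 3/38 ≈ 0.078947)
I = 2/5 (I = (1 + 5*(-5 + 4))/(2*((5*(-5 + 4)))) = (1 + 5*(-1))/(2*((5*(-1)))) = (1/2)*(1 - 5)/(-5) = (1/2)*(-1/5)*(-4) = 2/5 ≈ 0.40000)
I*(S + a(-6, 5)) = 2*(3/38 + 9)/5 = (2/5)*(345/38) = 69/19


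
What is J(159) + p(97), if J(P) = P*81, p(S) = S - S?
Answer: 12879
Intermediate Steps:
p(S) = 0
J(P) = 81*P
J(159) + p(97) = 81*159 + 0 = 12879 + 0 = 12879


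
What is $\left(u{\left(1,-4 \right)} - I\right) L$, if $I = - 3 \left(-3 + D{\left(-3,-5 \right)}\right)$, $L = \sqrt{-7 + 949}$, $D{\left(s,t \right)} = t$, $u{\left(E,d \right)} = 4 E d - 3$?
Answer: $- 43 \sqrt{942} \approx -1319.8$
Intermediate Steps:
$u{\left(E,d \right)} = -3 + 4 E d$ ($u{\left(E,d \right)} = 4 E d - 3 = -3 + 4 E d$)
$L = \sqrt{942} \approx 30.692$
$I = 24$ ($I = - 3 \left(-3 - 5\right) = \left(-3\right) \left(-8\right) = 24$)
$\left(u{\left(1,-4 \right)} - I\right) L = \left(\left(-3 + 4 \cdot 1 \left(-4\right)\right) - 24\right) \sqrt{942} = \left(\left(-3 - 16\right) - 24\right) \sqrt{942} = \left(-19 - 24\right) \sqrt{942} = - 43 \sqrt{942}$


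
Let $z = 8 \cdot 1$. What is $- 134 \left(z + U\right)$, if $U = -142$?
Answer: $17956$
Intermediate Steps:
$z = 8$
$- 134 \left(z + U\right) = - 134 \left(8 - 142\right) = \left(-134\right) \left(-134\right) = 17956$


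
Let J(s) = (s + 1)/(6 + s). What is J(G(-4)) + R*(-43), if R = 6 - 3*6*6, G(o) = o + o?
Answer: 8779/2 ≈ 4389.5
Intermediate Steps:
G(o) = 2*o
J(s) = (1 + s)/(6 + s)
R = -102 (R = 6 - 18*6 = 6 - 108 = -102)
J(G(-4)) + R*(-43) = (1 + 2*(-4))/(6 + 2*(-4)) - 102*(-43) = (1 - 8)/(6 - 8) + 4386 = -7/(-2) + 4386 = -1/2*(-7) + 4386 = 7/2 + 4386 = 8779/2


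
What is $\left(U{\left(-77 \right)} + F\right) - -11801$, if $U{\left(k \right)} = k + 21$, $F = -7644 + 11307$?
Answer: $15408$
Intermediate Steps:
$F = 3663$
$U{\left(k \right)} = 21 + k$
$\left(U{\left(-77 \right)} + F\right) - -11801 = \left(\left(21 - 77\right) + 3663\right) - -11801 = \left(-56 + 3663\right) + 11801 = 3607 + 11801 = 15408$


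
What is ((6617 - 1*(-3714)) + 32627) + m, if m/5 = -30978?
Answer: -111932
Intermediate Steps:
m = -154890 (m = 5*(-30978) = -154890)
((6617 - 1*(-3714)) + 32627) + m = ((6617 - 1*(-3714)) + 32627) - 154890 = ((6617 + 3714) + 32627) - 154890 = (10331 + 32627) - 154890 = 42958 - 154890 = -111932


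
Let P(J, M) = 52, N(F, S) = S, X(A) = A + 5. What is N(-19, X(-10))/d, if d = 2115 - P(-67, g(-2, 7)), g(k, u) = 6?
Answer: -5/2063 ≈ -0.0024237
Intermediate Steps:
X(A) = 5 + A
d = 2063 (d = 2115 - 1*52 = 2115 - 52 = 2063)
N(-19, X(-10))/d = (5 - 10)/2063 = -5*1/2063 = -5/2063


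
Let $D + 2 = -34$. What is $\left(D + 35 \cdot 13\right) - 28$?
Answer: $391$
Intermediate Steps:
$D = -36$ ($D = -2 - 34 = -36$)
$\left(D + 35 \cdot 13\right) - 28 = \left(-36 + 35 \cdot 13\right) - 28 = \left(-36 + 455\right) - 28 = 419 - 28 = 391$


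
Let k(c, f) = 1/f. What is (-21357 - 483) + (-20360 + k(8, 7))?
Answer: -295399/7 ≈ -42200.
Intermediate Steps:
(-21357 - 483) + (-20360 + k(8, 7)) = (-21357 - 483) + (-20360 + 1/7) = -21840 + (-20360 + ⅐) = -21840 - 142519/7 = -295399/7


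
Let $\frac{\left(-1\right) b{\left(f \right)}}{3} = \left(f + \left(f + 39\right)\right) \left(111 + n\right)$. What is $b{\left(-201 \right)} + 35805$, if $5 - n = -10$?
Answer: $173019$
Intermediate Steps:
$n = 15$ ($n = 5 - -10 = 5 + 10 = 15$)
$b{\left(f \right)} = -14742 - 756 f$ ($b{\left(f \right)} = - 3 \left(f + \left(f + 39\right)\right) \left(111 + 15\right) = - 3 \left(f + \left(39 + f\right)\right) 126 = - 3 \left(39 + 2 f\right) 126 = - 3 \left(4914 + 252 f\right) = -14742 - 756 f$)
$b{\left(-201 \right)} + 35805 = \left(-14742 - -151956\right) + 35805 = \left(-14742 + 151956\right) + 35805 = 137214 + 35805 = 173019$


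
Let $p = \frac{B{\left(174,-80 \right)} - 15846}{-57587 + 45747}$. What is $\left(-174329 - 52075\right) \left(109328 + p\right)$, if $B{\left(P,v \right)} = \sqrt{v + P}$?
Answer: $- \frac{36633847287483}{1480} + \frac{56601 \sqrt{94}}{2960} \approx -2.4753 \cdot 10^{10}$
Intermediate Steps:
$B{\left(P,v \right)} = \sqrt{P + v}$
$p = \frac{7923}{5920} - \frac{\sqrt{94}}{11840}$ ($p = \frac{\sqrt{174 - 80} - 15846}{-57587 + 45747} = \frac{\sqrt{94} - 15846}{-11840} = \left(-15846 + \sqrt{94}\right) \left(- \frac{1}{11840}\right) = \frac{7923}{5920} - \frac{\sqrt{94}}{11840} \approx 1.3375$)
$\left(-174329 - 52075\right) \left(109328 + p\right) = \left(-174329 - 52075\right) \left(109328 + \left(\frac{7923}{5920} - \frac{\sqrt{94}}{11840}\right)\right) = - 226404 \left(\frac{647229683}{5920} - \frac{\sqrt{94}}{11840}\right) = - \frac{36633847287483}{1480} + \frac{56601 \sqrt{94}}{2960}$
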